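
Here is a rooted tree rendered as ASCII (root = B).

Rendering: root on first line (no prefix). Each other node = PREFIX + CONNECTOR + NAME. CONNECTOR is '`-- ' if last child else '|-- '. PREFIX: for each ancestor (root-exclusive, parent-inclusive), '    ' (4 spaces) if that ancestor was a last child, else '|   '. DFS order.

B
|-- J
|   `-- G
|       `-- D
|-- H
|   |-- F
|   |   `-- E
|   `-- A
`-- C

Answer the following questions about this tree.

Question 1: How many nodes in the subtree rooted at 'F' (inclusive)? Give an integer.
Subtree rooted at F contains: E, F
Count = 2

Answer: 2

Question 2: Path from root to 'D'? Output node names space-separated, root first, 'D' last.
Walk down from root: B -> J -> G -> D

Answer: B J G D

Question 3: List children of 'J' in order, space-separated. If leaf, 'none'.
Answer: G

Derivation:
Node J's children (from adjacency): G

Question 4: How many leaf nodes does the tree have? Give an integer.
Leaves (nodes with no children): A, C, D, E

Answer: 4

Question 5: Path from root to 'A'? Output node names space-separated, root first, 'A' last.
Answer: B H A

Derivation:
Walk down from root: B -> H -> A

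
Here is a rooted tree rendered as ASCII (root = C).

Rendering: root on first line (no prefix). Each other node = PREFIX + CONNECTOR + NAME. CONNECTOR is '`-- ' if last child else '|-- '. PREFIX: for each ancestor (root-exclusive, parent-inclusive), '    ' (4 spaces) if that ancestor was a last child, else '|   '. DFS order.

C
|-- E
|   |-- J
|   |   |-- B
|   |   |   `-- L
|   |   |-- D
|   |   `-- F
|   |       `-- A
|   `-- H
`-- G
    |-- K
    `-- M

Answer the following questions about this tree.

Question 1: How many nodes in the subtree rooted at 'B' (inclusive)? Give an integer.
Subtree rooted at B contains: B, L
Count = 2

Answer: 2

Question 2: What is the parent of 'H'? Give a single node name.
Scan adjacency: H appears as child of E

Answer: E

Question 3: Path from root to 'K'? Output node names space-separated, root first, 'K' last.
Answer: C G K

Derivation:
Walk down from root: C -> G -> K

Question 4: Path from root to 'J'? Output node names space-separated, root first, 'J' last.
Answer: C E J

Derivation:
Walk down from root: C -> E -> J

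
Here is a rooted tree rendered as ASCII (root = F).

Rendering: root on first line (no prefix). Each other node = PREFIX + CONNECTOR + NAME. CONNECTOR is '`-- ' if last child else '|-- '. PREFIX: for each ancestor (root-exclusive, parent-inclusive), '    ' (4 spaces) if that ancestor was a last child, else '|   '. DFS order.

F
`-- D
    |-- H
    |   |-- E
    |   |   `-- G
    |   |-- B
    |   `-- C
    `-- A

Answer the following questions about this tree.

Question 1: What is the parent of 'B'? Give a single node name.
Answer: H

Derivation:
Scan adjacency: B appears as child of H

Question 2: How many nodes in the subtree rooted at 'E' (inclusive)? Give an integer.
Subtree rooted at E contains: E, G
Count = 2

Answer: 2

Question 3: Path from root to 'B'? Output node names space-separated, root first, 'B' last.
Answer: F D H B

Derivation:
Walk down from root: F -> D -> H -> B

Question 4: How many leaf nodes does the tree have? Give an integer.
Leaves (nodes with no children): A, B, C, G

Answer: 4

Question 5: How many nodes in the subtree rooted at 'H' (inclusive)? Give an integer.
Answer: 5

Derivation:
Subtree rooted at H contains: B, C, E, G, H
Count = 5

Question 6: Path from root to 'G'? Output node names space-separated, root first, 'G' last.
Walk down from root: F -> D -> H -> E -> G

Answer: F D H E G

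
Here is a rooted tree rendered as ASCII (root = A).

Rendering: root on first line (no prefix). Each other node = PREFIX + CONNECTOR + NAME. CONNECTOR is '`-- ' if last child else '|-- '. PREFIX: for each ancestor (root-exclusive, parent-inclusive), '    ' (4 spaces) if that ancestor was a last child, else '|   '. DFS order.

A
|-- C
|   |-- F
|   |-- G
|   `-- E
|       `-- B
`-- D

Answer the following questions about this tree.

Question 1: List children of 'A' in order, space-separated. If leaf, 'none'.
Node A's children (from adjacency): C, D

Answer: C D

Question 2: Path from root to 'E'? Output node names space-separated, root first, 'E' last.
Walk down from root: A -> C -> E

Answer: A C E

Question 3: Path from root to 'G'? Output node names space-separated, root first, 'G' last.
Walk down from root: A -> C -> G

Answer: A C G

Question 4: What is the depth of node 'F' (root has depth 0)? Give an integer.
Answer: 2

Derivation:
Path from root to F: A -> C -> F
Depth = number of edges = 2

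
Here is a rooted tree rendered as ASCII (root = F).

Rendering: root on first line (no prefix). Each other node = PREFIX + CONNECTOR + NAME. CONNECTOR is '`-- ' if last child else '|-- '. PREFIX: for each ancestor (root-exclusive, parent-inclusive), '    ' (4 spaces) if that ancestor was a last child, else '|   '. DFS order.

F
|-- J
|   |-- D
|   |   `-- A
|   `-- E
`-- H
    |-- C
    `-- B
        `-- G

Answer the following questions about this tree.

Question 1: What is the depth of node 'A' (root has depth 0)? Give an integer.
Answer: 3

Derivation:
Path from root to A: F -> J -> D -> A
Depth = number of edges = 3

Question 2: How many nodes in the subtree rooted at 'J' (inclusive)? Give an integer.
Subtree rooted at J contains: A, D, E, J
Count = 4

Answer: 4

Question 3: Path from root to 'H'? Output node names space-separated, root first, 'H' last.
Answer: F H

Derivation:
Walk down from root: F -> H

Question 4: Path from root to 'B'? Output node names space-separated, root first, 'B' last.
Walk down from root: F -> H -> B

Answer: F H B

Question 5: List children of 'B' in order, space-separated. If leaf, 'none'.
Node B's children (from adjacency): G

Answer: G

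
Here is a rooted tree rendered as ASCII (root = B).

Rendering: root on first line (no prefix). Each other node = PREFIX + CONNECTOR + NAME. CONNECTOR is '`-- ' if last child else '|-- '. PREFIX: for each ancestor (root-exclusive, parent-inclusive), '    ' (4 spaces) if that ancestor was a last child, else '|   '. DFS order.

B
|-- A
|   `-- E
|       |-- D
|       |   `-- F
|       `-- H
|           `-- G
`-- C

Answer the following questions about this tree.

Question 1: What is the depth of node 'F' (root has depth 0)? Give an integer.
Path from root to F: B -> A -> E -> D -> F
Depth = number of edges = 4

Answer: 4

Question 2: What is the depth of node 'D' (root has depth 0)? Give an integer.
Answer: 3

Derivation:
Path from root to D: B -> A -> E -> D
Depth = number of edges = 3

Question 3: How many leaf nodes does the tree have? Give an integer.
Answer: 3

Derivation:
Leaves (nodes with no children): C, F, G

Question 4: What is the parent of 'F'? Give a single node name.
Scan adjacency: F appears as child of D

Answer: D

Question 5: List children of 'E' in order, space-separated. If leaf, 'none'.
Answer: D H

Derivation:
Node E's children (from adjacency): D, H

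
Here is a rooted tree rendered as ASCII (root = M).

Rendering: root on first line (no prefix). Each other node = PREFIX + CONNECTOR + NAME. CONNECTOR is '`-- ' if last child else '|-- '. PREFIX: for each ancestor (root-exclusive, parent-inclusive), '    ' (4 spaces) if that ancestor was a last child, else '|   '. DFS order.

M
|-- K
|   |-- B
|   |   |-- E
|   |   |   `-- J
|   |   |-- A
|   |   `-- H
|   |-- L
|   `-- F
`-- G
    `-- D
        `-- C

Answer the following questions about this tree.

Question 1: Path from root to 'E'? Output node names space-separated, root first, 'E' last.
Walk down from root: M -> K -> B -> E

Answer: M K B E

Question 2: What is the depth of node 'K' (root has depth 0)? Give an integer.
Answer: 1

Derivation:
Path from root to K: M -> K
Depth = number of edges = 1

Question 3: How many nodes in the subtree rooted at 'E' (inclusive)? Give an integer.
Subtree rooted at E contains: E, J
Count = 2

Answer: 2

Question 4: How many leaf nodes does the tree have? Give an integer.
Leaves (nodes with no children): A, C, F, H, J, L

Answer: 6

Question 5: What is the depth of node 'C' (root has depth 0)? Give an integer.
Path from root to C: M -> G -> D -> C
Depth = number of edges = 3

Answer: 3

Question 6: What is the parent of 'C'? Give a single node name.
Answer: D

Derivation:
Scan adjacency: C appears as child of D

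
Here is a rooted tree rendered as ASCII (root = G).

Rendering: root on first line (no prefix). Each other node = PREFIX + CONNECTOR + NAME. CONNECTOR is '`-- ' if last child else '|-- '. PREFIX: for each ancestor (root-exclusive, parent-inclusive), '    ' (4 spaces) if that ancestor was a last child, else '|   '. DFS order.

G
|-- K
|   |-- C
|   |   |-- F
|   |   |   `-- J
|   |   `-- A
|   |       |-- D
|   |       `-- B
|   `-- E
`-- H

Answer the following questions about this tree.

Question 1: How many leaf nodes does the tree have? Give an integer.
Answer: 5

Derivation:
Leaves (nodes with no children): B, D, E, H, J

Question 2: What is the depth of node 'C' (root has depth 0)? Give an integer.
Path from root to C: G -> K -> C
Depth = number of edges = 2

Answer: 2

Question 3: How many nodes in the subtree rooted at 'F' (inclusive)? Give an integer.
Answer: 2

Derivation:
Subtree rooted at F contains: F, J
Count = 2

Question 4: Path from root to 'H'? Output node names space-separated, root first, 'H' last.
Answer: G H

Derivation:
Walk down from root: G -> H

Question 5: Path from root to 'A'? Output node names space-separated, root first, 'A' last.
Walk down from root: G -> K -> C -> A

Answer: G K C A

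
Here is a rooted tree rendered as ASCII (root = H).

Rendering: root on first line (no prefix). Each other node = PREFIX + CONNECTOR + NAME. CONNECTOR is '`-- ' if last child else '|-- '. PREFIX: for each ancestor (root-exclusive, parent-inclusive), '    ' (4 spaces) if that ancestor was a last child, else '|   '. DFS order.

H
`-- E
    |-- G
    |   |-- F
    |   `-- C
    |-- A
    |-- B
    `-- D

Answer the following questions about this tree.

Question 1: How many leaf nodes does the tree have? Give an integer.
Leaves (nodes with no children): A, B, C, D, F

Answer: 5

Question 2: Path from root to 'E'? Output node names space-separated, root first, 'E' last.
Walk down from root: H -> E

Answer: H E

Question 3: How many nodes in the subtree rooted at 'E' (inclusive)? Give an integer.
Answer: 7

Derivation:
Subtree rooted at E contains: A, B, C, D, E, F, G
Count = 7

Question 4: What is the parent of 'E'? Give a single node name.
Scan adjacency: E appears as child of H

Answer: H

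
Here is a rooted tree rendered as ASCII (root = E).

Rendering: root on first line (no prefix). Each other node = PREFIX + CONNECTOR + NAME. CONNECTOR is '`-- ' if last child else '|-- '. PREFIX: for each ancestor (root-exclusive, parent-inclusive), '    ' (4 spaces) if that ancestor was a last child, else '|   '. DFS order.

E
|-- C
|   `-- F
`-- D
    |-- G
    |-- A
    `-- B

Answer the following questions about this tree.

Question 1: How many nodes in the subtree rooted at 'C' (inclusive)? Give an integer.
Subtree rooted at C contains: C, F
Count = 2

Answer: 2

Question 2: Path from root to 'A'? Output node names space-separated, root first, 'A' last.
Answer: E D A

Derivation:
Walk down from root: E -> D -> A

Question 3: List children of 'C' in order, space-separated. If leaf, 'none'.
Answer: F

Derivation:
Node C's children (from adjacency): F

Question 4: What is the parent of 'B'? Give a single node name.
Answer: D

Derivation:
Scan adjacency: B appears as child of D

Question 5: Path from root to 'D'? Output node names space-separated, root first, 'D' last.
Answer: E D

Derivation:
Walk down from root: E -> D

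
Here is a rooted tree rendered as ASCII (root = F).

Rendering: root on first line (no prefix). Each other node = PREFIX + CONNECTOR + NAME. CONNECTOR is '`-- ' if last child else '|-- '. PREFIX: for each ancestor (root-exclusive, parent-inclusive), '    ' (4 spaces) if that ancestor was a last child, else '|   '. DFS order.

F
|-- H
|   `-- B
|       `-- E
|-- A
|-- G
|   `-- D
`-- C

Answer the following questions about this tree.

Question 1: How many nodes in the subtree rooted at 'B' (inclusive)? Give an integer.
Answer: 2

Derivation:
Subtree rooted at B contains: B, E
Count = 2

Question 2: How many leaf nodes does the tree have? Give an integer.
Leaves (nodes with no children): A, C, D, E

Answer: 4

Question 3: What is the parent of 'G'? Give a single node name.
Answer: F

Derivation:
Scan adjacency: G appears as child of F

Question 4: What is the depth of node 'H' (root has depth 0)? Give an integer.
Path from root to H: F -> H
Depth = number of edges = 1

Answer: 1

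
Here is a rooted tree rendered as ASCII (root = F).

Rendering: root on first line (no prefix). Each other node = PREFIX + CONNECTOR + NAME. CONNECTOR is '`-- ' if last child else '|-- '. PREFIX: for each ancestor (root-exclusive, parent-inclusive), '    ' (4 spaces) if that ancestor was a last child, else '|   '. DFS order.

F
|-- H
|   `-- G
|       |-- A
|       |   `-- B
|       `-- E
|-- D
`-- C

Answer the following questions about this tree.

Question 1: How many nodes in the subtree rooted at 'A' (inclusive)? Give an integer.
Answer: 2

Derivation:
Subtree rooted at A contains: A, B
Count = 2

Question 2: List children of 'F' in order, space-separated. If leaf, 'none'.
Answer: H D C

Derivation:
Node F's children (from adjacency): H, D, C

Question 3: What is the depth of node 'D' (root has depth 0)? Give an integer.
Path from root to D: F -> D
Depth = number of edges = 1

Answer: 1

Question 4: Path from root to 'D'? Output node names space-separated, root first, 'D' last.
Answer: F D

Derivation:
Walk down from root: F -> D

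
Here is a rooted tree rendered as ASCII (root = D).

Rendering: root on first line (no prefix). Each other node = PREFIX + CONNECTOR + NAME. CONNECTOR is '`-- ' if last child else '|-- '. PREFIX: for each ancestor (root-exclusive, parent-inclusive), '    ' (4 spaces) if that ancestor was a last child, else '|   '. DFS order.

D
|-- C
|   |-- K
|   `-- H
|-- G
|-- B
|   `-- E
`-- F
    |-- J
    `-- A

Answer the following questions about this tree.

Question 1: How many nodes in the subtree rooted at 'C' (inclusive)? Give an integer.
Answer: 3

Derivation:
Subtree rooted at C contains: C, H, K
Count = 3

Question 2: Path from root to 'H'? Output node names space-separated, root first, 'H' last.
Walk down from root: D -> C -> H

Answer: D C H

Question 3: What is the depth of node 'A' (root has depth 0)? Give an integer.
Answer: 2

Derivation:
Path from root to A: D -> F -> A
Depth = number of edges = 2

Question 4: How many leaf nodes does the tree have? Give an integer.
Answer: 6

Derivation:
Leaves (nodes with no children): A, E, G, H, J, K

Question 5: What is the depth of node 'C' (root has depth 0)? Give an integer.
Path from root to C: D -> C
Depth = number of edges = 1

Answer: 1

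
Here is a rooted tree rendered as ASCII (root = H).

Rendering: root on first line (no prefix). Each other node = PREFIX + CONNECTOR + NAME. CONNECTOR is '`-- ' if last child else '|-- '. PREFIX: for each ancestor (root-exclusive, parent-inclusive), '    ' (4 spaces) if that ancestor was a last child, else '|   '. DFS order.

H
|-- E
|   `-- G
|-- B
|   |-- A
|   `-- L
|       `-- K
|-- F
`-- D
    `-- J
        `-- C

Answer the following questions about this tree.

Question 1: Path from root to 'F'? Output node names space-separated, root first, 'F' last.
Answer: H F

Derivation:
Walk down from root: H -> F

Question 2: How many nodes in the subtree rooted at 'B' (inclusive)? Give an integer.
Answer: 4

Derivation:
Subtree rooted at B contains: A, B, K, L
Count = 4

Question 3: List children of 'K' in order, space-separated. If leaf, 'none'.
Answer: none

Derivation:
Node K's children (from adjacency): (leaf)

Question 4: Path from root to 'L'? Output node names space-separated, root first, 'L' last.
Answer: H B L

Derivation:
Walk down from root: H -> B -> L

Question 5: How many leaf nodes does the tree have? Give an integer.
Leaves (nodes with no children): A, C, F, G, K

Answer: 5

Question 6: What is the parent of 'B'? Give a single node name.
Answer: H

Derivation:
Scan adjacency: B appears as child of H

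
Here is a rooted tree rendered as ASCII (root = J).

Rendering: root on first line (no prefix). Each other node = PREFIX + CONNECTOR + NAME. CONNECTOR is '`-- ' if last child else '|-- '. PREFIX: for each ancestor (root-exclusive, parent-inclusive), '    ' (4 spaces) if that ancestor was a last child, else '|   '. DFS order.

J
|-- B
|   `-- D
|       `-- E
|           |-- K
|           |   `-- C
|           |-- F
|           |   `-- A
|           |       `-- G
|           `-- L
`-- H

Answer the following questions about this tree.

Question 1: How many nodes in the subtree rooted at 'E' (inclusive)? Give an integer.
Subtree rooted at E contains: A, C, E, F, G, K, L
Count = 7

Answer: 7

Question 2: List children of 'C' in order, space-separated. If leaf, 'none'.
Answer: none

Derivation:
Node C's children (from adjacency): (leaf)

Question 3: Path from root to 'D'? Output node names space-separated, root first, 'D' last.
Walk down from root: J -> B -> D

Answer: J B D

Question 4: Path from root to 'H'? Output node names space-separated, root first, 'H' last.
Answer: J H

Derivation:
Walk down from root: J -> H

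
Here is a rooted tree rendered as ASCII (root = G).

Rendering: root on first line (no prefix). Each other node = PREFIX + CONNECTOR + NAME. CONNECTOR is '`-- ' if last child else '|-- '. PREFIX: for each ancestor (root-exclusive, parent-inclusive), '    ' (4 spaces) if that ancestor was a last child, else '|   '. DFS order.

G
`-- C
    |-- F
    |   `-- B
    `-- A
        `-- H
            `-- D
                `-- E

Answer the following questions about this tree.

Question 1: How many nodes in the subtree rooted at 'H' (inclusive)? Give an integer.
Subtree rooted at H contains: D, E, H
Count = 3

Answer: 3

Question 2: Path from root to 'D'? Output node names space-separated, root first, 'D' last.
Answer: G C A H D

Derivation:
Walk down from root: G -> C -> A -> H -> D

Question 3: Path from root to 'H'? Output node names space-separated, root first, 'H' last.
Answer: G C A H

Derivation:
Walk down from root: G -> C -> A -> H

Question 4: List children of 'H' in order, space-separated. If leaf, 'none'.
Answer: D

Derivation:
Node H's children (from adjacency): D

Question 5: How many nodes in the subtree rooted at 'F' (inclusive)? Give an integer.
Answer: 2

Derivation:
Subtree rooted at F contains: B, F
Count = 2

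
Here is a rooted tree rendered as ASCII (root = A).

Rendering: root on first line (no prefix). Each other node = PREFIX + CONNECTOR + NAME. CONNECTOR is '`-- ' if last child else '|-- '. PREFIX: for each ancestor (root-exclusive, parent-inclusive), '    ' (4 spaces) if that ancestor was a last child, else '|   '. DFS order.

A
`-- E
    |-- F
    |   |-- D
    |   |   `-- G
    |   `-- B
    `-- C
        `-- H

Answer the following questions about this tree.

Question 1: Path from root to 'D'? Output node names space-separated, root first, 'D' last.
Walk down from root: A -> E -> F -> D

Answer: A E F D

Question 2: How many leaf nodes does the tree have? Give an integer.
Leaves (nodes with no children): B, G, H

Answer: 3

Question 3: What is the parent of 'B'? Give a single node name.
Answer: F

Derivation:
Scan adjacency: B appears as child of F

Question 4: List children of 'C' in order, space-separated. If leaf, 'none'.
Node C's children (from adjacency): H

Answer: H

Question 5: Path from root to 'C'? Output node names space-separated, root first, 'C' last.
Answer: A E C

Derivation:
Walk down from root: A -> E -> C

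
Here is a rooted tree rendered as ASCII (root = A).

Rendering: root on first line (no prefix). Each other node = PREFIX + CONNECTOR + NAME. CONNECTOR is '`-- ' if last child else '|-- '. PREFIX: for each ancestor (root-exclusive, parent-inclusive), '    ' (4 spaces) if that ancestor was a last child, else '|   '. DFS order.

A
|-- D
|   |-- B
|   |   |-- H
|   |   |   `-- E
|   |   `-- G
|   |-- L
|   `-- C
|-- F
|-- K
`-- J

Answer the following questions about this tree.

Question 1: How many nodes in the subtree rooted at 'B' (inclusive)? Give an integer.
Answer: 4

Derivation:
Subtree rooted at B contains: B, E, G, H
Count = 4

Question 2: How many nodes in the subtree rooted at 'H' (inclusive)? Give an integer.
Answer: 2

Derivation:
Subtree rooted at H contains: E, H
Count = 2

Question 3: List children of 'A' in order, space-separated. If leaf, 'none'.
Node A's children (from adjacency): D, F, K, J

Answer: D F K J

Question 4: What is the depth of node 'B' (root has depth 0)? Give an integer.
Path from root to B: A -> D -> B
Depth = number of edges = 2

Answer: 2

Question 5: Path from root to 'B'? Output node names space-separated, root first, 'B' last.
Walk down from root: A -> D -> B

Answer: A D B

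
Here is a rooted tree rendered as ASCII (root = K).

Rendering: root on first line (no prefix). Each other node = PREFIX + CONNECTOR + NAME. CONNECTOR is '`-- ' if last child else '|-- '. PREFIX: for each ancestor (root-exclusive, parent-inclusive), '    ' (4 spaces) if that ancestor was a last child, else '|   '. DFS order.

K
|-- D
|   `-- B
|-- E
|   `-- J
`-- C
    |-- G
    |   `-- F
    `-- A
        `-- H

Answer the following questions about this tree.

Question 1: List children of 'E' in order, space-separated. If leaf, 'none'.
Node E's children (from adjacency): J

Answer: J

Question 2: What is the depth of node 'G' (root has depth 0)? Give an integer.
Path from root to G: K -> C -> G
Depth = number of edges = 2

Answer: 2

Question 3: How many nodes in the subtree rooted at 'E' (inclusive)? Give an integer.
Subtree rooted at E contains: E, J
Count = 2

Answer: 2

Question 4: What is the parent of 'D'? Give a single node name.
Scan adjacency: D appears as child of K

Answer: K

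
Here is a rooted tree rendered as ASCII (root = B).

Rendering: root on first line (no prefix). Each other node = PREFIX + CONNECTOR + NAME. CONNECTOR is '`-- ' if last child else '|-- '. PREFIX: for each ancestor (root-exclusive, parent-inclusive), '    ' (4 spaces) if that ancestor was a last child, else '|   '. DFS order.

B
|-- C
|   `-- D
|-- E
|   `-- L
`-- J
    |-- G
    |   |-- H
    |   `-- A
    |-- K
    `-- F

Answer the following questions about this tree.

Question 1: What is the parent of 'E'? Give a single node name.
Scan adjacency: E appears as child of B

Answer: B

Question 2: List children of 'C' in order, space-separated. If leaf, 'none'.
Answer: D

Derivation:
Node C's children (from adjacency): D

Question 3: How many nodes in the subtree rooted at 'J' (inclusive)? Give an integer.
Subtree rooted at J contains: A, F, G, H, J, K
Count = 6

Answer: 6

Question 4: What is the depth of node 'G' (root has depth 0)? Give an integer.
Path from root to G: B -> J -> G
Depth = number of edges = 2

Answer: 2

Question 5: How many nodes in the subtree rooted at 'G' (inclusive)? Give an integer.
Subtree rooted at G contains: A, G, H
Count = 3

Answer: 3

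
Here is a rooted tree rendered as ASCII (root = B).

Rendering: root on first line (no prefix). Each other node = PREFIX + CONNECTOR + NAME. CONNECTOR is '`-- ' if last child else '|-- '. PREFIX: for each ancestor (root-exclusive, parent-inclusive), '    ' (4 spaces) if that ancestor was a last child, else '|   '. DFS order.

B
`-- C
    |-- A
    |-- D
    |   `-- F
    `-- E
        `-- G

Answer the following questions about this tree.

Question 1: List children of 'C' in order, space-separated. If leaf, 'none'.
Answer: A D E

Derivation:
Node C's children (from adjacency): A, D, E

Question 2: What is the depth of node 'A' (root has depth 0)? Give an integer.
Answer: 2

Derivation:
Path from root to A: B -> C -> A
Depth = number of edges = 2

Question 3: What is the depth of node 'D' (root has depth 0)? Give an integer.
Path from root to D: B -> C -> D
Depth = number of edges = 2

Answer: 2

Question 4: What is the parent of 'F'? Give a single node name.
Scan adjacency: F appears as child of D

Answer: D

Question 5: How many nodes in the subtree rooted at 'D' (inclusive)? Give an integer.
Answer: 2

Derivation:
Subtree rooted at D contains: D, F
Count = 2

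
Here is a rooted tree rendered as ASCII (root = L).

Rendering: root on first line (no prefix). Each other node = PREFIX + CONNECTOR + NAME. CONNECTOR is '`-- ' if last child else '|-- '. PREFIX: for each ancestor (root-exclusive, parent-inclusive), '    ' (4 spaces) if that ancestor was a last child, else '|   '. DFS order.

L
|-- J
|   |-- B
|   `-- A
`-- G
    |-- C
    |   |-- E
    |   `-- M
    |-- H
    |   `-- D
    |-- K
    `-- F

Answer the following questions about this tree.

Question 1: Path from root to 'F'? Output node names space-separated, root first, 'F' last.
Answer: L G F

Derivation:
Walk down from root: L -> G -> F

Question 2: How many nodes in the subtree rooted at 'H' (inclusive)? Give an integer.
Answer: 2

Derivation:
Subtree rooted at H contains: D, H
Count = 2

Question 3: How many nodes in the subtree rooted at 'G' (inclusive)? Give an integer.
Answer: 8

Derivation:
Subtree rooted at G contains: C, D, E, F, G, H, K, M
Count = 8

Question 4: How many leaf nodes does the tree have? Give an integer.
Answer: 7

Derivation:
Leaves (nodes with no children): A, B, D, E, F, K, M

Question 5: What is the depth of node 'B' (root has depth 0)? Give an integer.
Answer: 2

Derivation:
Path from root to B: L -> J -> B
Depth = number of edges = 2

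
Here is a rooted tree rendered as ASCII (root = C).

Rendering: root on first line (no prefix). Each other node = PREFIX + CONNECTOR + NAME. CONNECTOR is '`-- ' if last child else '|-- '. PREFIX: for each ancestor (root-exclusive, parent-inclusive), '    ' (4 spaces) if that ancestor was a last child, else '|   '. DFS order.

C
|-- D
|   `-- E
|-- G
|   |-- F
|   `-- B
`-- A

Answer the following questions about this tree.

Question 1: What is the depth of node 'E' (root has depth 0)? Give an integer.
Answer: 2

Derivation:
Path from root to E: C -> D -> E
Depth = number of edges = 2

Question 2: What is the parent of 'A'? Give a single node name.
Scan adjacency: A appears as child of C

Answer: C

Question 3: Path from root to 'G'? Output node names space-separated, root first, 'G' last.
Walk down from root: C -> G

Answer: C G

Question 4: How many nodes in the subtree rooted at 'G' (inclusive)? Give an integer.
Subtree rooted at G contains: B, F, G
Count = 3

Answer: 3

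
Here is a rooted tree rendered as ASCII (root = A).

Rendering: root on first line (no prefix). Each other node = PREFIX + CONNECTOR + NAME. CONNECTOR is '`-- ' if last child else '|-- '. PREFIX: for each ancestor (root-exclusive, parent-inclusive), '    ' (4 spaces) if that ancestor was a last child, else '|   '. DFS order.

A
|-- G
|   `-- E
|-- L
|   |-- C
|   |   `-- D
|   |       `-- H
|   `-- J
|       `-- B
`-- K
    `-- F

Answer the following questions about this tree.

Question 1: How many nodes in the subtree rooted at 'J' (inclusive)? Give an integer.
Subtree rooted at J contains: B, J
Count = 2

Answer: 2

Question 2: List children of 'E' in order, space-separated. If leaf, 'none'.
Node E's children (from adjacency): (leaf)

Answer: none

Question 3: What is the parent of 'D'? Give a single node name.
Scan adjacency: D appears as child of C

Answer: C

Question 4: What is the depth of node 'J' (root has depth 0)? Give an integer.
Path from root to J: A -> L -> J
Depth = number of edges = 2

Answer: 2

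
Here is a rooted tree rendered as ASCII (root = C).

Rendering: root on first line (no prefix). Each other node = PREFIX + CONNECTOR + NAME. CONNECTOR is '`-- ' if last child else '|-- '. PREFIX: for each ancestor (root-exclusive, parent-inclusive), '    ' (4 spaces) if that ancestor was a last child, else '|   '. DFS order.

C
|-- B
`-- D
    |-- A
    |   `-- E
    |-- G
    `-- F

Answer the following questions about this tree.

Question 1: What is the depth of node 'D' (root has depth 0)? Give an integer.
Answer: 1

Derivation:
Path from root to D: C -> D
Depth = number of edges = 1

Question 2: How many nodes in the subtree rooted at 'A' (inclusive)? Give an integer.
Subtree rooted at A contains: A, E
Count = 2

Answer: 2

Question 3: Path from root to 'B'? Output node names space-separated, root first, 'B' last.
Walk down from root: C -> B

Answer: C B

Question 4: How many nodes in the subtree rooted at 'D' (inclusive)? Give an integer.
Subtree rooted at D contains: A, D, E, F, G
Count = 5

Answer: 5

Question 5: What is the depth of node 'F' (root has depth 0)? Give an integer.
Path from root to F: C -> D -> F
Depth = number of edges = 2

Answer: 2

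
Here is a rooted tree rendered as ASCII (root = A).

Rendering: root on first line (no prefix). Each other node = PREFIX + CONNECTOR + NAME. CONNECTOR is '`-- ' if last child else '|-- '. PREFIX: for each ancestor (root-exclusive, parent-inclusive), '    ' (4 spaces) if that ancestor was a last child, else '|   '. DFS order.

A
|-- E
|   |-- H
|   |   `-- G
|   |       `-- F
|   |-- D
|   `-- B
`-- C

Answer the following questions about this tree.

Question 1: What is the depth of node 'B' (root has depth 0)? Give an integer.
Path from root to B: A -> E -> B
Depth = number of edges = 2

Answer: 2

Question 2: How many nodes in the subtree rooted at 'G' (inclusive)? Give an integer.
Subtree rooted at G contains: F, G
Count = 2

Answer: 2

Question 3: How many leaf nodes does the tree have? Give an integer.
Leaves (nodes with no children): B, C, D, F

Answer: 4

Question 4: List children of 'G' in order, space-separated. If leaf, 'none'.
Answer: F

Derivation:
Node G's children (from adjacency): F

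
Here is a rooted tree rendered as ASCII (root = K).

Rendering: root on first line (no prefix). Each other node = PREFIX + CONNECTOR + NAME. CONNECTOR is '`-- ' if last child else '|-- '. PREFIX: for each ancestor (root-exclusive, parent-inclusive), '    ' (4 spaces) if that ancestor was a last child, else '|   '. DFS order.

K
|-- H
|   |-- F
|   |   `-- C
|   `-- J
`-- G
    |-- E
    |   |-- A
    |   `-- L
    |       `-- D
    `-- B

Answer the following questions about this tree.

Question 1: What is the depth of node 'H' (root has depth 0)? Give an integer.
Path from root to H: K -> H
Depth = number of edges = 1

Answer: 1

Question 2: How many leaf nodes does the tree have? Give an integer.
Leaves (nodes with no children): A, B, C, D, J

Answer: 5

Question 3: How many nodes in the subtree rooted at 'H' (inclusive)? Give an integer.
Answer: 4

Derivation:
Subtree rooted at H contains: C, F, H, J
Count = 4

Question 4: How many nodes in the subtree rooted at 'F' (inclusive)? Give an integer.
Answer: 2

Derivation:
Subtree rooted at F contains: C, F
Count = 2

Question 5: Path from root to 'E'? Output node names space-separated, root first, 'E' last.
Walk down from root: K -> G -> E

Answer: K G E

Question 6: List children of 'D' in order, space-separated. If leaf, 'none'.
Node D's children (from adjacency): (leaf)

Answer: none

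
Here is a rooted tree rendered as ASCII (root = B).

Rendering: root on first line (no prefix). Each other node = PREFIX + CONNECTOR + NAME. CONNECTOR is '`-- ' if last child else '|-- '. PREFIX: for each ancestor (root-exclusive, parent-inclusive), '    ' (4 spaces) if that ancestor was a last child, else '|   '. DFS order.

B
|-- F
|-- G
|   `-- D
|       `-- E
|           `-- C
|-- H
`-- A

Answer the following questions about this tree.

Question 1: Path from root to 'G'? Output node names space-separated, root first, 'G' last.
Answer: B G

Derivation:
Walk down from root: B -> G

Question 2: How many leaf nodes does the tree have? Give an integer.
Answer: 4

Derivation:
Leaves (nodes with no children): A, C, F, H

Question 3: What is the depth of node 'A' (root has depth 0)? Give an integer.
Path from root to A: B -> A
Depth = number of edges = 1

Answer: 1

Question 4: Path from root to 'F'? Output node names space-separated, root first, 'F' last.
Walk down from root: B -> F

Answer: B F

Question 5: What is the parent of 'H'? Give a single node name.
Answer: B

Derivation:
Scan adjacency: H appears as child of B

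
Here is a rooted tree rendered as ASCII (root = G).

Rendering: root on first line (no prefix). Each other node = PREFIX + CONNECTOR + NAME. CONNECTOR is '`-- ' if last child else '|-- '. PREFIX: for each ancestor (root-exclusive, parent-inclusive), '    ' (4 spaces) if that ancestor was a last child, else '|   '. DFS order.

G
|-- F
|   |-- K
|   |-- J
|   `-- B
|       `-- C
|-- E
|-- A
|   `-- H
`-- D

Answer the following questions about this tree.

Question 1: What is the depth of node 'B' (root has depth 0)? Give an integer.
Answer: 2

Derivation:
Path from root to B: G -> F -> B
Depth = number of edges = 2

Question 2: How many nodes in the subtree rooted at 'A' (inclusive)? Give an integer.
Answer: 2

Derivation:
Subtree rooted at A contains: A, H
Count = 2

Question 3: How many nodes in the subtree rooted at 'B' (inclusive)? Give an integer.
Answer: 2

Derivation:
Subtree rooted at B contains: B, C
Count = 2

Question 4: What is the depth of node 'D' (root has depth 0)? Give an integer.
Answer: 1

Derivation:
Path from root to D: G -> D
Depth = number of edges = 1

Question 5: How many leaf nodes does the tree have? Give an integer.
Leaves (nodes with no children): C, D, E, H, J, K

Answer: 6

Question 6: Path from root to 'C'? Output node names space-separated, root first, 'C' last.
Answer: G F B C

Derivation:
Walk down from root: G -> F -> B -> C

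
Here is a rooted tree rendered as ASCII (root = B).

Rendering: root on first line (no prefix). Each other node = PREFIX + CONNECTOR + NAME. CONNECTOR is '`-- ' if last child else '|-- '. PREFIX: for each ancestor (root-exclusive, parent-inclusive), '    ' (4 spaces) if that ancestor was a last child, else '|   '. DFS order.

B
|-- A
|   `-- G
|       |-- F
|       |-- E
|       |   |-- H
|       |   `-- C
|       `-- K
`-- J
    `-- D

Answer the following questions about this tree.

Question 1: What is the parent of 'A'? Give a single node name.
Scan adjacency: A appears as child of B

Answer: B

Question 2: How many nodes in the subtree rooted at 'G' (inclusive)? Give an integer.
Subtree rooted at G contains: C, E, F, G, H, K
Count = 6

Answer: 6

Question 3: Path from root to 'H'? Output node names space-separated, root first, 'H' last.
Answer: B A G E H

Derivation:
Walk down from root: B -> A -> G -> E -> H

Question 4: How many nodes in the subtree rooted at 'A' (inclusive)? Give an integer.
Subtree rooted at A contains: A, C, E, F, G, H, K
Count = 7

Answer: 7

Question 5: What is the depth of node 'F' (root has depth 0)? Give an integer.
Answer: 3

Derivation:
Path from root to F: B -> A -> G -> F
Depth = number of edges = 3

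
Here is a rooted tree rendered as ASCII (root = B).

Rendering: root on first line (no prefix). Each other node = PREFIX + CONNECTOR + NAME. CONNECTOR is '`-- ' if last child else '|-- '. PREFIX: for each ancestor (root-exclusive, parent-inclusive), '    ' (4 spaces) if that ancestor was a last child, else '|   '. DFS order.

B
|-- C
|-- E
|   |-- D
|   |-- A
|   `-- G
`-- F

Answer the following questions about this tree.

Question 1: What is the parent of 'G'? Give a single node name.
Scan adjacency: G appears as child of E

Answer: E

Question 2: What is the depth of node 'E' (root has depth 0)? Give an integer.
Path from root to E: B -> E
Depth = number of edges = 1

Answer: 1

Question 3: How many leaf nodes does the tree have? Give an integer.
Answer: 5

Derivation:
Leaves (nodes with no children): A, C, D, F, G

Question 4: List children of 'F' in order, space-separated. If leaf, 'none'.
Node F's children (from adjacency): (leaf)

Answer: none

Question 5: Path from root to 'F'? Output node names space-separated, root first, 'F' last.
Walk down from root: B -> F

Answer: B F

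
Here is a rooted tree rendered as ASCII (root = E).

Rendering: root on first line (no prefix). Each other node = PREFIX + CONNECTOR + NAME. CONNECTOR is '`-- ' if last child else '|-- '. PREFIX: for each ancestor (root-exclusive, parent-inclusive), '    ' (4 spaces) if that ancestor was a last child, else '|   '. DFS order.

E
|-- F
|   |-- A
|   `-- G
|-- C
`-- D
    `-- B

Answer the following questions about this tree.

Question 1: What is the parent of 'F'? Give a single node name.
Answer: E

Derivation:
Scan adjacency: F appears as child of E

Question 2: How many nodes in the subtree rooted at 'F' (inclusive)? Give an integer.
Answer: 3

Derivation:
Subtree rooted at F contains: A, F, G
Count = 3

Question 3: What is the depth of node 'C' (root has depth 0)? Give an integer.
Answer: 1

Derivation:
Path from root to C: E -> C
Depth = number of edges = 1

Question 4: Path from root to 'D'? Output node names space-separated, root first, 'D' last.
Walk down from root: E -> D

Answer: E D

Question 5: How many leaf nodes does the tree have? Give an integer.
Answer: 4

Derivation:
Leaves (nodes with no children): A, B, C, G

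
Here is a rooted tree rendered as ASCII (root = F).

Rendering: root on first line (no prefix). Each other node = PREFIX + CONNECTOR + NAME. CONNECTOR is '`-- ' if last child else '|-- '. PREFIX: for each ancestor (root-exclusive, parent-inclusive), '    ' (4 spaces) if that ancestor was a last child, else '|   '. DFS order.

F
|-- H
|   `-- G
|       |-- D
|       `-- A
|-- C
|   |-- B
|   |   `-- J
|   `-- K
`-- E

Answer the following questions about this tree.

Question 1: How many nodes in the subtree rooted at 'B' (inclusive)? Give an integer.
Answer: 2

Derivation:
Subtree rooted at B contains: B, J
Count = 2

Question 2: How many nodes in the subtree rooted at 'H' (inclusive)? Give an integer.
Subtree rooted at H contains: A, D, G, H
Count = 4

Answer: 4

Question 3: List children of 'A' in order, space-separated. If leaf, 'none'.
Node A's children (from adjacency): (leaf)

Answer: none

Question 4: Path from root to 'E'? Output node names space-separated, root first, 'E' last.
Answer: F E

Derivation:
Walk down from root: F -> E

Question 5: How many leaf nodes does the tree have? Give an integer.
Answer: 5

Derivation:
Leaves (nodes with no children): A, D, E, J, K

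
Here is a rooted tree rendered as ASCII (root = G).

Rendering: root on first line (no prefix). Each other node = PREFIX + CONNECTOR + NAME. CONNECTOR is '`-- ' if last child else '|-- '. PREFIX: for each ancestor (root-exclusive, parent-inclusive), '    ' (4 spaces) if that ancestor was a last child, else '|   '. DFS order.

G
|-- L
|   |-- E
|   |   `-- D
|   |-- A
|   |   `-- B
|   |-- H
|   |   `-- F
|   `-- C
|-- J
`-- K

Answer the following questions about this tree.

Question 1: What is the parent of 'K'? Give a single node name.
Scan adjacency: K appears as child of G

Answer: G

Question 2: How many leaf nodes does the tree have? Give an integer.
Leaves (nodes with no children): B, C, D, F, J, K

Answer: 6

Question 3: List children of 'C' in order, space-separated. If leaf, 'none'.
Answer: none

Derivation:
Node C's children (from adjacency): (leaf)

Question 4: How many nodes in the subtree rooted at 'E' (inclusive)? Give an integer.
Answer: 2

Derivation:
Subtree rooted at E contains: D, E
Count = 2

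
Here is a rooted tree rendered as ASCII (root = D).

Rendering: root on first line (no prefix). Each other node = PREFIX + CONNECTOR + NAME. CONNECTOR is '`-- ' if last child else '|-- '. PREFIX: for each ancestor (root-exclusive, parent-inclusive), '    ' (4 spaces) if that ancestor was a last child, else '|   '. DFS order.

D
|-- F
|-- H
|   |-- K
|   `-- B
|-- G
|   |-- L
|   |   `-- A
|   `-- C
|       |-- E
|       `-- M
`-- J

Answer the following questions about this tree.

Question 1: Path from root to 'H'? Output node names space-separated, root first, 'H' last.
Answer: D H

Derivation:
Walk down from root: D -> H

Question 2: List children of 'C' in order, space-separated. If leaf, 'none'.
Answer: E M

Derivation:
Node C's children (from adjacency): E, M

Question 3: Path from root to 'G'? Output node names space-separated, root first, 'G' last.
Walk down from root: D -> G

Answer: D G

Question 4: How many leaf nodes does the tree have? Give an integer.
Leaves (nodes with no children): A, B, E, F, J, K, M

Answer: 7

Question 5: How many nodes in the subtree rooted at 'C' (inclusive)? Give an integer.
Subtree rooted at C contains: C, E, M
Count = 3

Answer: 3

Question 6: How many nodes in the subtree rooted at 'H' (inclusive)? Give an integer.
Answer: 3

Derivation:
Subtree rooted at H contains: B, H, K
Count = 3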